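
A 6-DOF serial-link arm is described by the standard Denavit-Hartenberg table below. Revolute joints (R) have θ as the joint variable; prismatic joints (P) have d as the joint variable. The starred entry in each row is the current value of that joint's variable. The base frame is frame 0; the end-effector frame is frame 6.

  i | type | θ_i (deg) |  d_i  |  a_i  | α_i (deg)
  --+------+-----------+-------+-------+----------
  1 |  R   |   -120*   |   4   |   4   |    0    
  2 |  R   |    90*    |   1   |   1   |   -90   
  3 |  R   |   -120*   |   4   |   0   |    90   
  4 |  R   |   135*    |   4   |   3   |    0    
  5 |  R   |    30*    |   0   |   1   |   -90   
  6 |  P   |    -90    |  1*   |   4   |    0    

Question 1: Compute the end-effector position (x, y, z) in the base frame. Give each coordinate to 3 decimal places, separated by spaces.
-2.978 3.352 -1.898

after link 1: o_1 = (-2.0000, -3.4641, 4.0000)
after link 2: o_2 = (-1.1340, -3.9641, 5.0000)
after link 3: o_3 = (0.8660, -0.5000, 5.0000)
after link 4: o_4 = (-0.1548, 2.5388, 1.1629)
after link 5: o_5 = (0.3929, 2.5215, 0.3264)
after link 6: o_6 = (-2.9780, 3.3523, -1.8978)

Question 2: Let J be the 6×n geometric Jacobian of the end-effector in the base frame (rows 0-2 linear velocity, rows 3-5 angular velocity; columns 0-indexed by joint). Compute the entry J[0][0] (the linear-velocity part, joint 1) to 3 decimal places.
-3.352

axis z_0 = ẑ; lever o_n−o_0 = (-2.9780,3.3523,-1.8978)
cross product → J_v[:, 0] = (-3.3523,-2.9780,0.0000)
J_ω[:, 0] = z_0
entry J[0][0] = -3.3523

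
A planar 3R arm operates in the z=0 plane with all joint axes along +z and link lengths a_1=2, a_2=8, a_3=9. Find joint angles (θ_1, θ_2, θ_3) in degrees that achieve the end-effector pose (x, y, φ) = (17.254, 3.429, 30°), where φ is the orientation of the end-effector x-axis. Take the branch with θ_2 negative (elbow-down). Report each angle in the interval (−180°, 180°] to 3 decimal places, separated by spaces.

wrist centre = target − a_3·(cos φ, sin φ) = (9.4598, -1.0710)
cos θ_2 = (90.6343−2²−8²)/(2·2·8) = 0.7073; θ_2 = -44.9825° (elbow-down)
β = atan2(-1.0710,9.4598) = -6.4593°; ψ = atan2(-5.6551,7.6586) = -36.4423°
θ_1 = β − ψ = 29.9830°
θ_3 = φ − θ_1 − θ_2 = 44.9995° (wrapped to (-180°,180°])

29.983 -44.983 45.000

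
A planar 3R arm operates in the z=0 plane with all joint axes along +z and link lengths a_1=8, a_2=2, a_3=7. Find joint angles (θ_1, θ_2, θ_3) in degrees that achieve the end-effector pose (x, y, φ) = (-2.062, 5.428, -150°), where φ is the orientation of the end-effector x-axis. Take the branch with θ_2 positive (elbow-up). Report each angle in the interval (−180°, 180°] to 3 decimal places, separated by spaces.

wrist centre = target − a_3·(cos φ, sin φ) = (4.0002, 8.9280)
cos θ_2 = (95.7106−8²−2²)/(2·8·2) = 0.8660; θ_2 = 30.0079° (elbow-up)
β = atan2(8.9280,4.0002) = 65.8653°; ψ = atan2(1.0002,9.7319) = 5.8682°
θ_1 = β − ψ = 59.9971°
θ_3 = φ − θ_1 − θ_2 = 119.9950° (wrapped to (-180°,180°])

59.997 30.008 119.995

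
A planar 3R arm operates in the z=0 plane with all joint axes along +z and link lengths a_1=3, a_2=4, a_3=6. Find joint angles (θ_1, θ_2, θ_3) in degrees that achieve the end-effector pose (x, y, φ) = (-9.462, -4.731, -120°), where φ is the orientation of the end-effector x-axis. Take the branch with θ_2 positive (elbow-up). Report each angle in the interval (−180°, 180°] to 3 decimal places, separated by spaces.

150.003 44.989 45.008

wrist centre = target − a_3·(cos φ, sin φ) = (-6.4620, 0.4652)
cos θ_2 = (41.9738−3²−4²)/(2·3·4) = 0.7072; θ_2 = 44.9890° (elbow-up)
β = atan2(0.4652,-6.4620) = 175.8828°; ψ = atan2(2.8279,5.8290) = 25.8800°
θ_1 = β − ψ = 150.0028°
θ_3 = φ − θ_1 − θ_2 = 45.0082° (wrapped to (-180°,180°])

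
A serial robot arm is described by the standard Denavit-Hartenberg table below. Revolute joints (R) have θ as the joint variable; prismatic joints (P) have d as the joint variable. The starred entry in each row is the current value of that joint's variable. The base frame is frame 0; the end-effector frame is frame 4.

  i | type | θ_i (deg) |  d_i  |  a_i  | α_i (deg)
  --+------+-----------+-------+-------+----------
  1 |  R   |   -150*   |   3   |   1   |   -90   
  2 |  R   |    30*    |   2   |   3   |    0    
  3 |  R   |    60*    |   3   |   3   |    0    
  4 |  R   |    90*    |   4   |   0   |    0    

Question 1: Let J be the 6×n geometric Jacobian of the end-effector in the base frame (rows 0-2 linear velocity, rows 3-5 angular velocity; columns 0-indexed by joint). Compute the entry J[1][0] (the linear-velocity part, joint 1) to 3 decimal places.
axis z_0 = ẑ; lever o_n−o_0 = (1.3840,-9.5933,-1.5000)
cross product → J_v[:, 0] = (9.5933,1.3840,-0.0000)
J_ω[:, 0] = z_0
entry J[1][0] = 1.3840

1.384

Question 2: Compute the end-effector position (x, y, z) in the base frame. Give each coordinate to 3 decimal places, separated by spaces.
1.384 -9.593 -1.500

after link 1: o_1 = (-0.8660, -0.5000, 3.0000)
after link 2: o_2 = (-2.1160, -3.5311, 1.5000)
after link 3: o_3 = (-0.6160, -6.1292, -1.5000)
after link 4: o_4 = (1.3840, -9.5933, -1.5000)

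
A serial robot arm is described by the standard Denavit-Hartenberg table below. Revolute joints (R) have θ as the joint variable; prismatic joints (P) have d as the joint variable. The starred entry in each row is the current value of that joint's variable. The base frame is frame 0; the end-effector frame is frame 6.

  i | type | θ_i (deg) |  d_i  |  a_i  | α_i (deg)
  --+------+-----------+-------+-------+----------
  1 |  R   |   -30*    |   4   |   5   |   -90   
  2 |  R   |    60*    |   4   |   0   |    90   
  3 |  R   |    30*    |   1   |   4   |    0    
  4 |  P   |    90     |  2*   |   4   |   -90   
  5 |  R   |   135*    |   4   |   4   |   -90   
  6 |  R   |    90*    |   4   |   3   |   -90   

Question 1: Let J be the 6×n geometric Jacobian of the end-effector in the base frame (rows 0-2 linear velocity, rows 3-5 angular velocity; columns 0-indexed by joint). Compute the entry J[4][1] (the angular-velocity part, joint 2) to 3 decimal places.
0.866

axis z_1 = (0.5000,0.8660,0.0000); lever o_n−o_1 = (5.7663,1.3648,-1.4674)
cross product → J_v[:, 1] = (-1.2708,0.7337,-4.3113)
J_ω[:, 1] = z_1
entry J[4][1] = 0.8660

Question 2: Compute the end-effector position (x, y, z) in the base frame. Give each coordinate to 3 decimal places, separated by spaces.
10.096 -1.135 2.533

after link 1: o_1 = (4.3301, -2.5000, 4.0000)
after link 2: o_2 = (6.3301, 0.9641, 4.0000)
after link 3: o_3 = (9.5801, 1.3971, 1.5000)
after link 4: o_4 = (11.9462, 4.0311, 4.2321)
after link 5: o_5 = (6.7125, 1.9149, 4.5931)
after link 6: o_6 = (10.0964, -1.1352, 2.5326)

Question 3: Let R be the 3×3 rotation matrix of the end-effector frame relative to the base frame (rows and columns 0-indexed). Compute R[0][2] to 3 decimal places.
0.683

End-effector z-axis (col 2 of R) = (0.6834,0.3125,0.6597)
R[0][2] = 0.6834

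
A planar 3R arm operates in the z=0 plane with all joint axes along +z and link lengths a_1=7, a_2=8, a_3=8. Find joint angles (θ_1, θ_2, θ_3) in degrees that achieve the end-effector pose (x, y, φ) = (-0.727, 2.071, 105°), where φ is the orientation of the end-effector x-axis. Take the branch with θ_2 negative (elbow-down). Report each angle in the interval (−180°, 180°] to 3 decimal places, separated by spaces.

wrist centre = target − a_3·(cos φ, sin φ) = (1.3436, -5.6564)
cos θ_2 = (33.8001−7²−8²)/(2·7·8) = -0.7071; θ_2 = -135.0029° (elbow-down)
β = atan2(-5.6564,1.3436) = -76.6383°; ψ = atan2(-5.6566,1.3429) = -76.6453°
θ_1 = β − ψ = 0.0070°
θ_3 = φ − θ_1 − θ_2 = -120.0041° (wrapped to (-180°,180°])

0.007 -135.003 -120.004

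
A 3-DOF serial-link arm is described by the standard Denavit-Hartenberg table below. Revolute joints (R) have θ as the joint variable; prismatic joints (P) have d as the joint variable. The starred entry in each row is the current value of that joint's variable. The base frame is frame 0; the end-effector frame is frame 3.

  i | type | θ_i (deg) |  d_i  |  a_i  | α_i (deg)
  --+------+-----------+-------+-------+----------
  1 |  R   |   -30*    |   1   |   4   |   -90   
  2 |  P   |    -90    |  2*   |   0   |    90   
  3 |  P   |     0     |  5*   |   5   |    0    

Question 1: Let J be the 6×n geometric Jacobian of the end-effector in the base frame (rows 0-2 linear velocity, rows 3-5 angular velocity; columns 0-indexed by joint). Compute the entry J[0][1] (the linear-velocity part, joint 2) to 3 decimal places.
0.500

prismatic axis z_1 = (0.5000,0.8660,0.0000)
J_v[:, 1] = z_1; J_ω[:, 1] = (0,0,0)
entry J[0][1] = 0.5000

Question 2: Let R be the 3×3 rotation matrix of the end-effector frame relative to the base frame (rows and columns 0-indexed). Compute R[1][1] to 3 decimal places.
End-effector y-axis (col 1 of R) = (0.5000,0.8660,0.0000)
R[1][1] = 0.8660

0.866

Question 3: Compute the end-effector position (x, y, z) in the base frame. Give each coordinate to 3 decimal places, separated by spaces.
0.134 2.232 6.000

after link 1: o_1 = (3.4641, -2.0000, 1.0000)
after link 2: o_2 = (4.4641, -0.2679, 1.0000)
after link 3: o_3 = (0.1340, 2.2321, 6.0000)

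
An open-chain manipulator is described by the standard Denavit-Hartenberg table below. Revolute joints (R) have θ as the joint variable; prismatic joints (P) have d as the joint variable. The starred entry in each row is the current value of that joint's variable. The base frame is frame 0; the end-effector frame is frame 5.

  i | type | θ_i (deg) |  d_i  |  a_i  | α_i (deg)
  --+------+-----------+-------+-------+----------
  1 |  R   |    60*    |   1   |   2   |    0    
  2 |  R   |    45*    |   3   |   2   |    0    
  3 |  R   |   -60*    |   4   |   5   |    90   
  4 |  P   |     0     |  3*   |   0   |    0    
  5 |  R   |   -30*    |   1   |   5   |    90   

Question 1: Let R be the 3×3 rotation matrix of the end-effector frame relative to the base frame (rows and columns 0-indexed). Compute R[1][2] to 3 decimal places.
End-effector z-axis (col 2 of R) = (-0.3536,-0.3536,-0.8660)
R[1][2] = -0.3536

-0.354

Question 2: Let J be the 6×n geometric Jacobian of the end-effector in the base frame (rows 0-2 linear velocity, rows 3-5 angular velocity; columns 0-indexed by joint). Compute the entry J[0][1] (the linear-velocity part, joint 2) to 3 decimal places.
axis z_1 = (0.0000,0.0000,1.0000); lever o_n−o_1 = (8.9082,5.7008,4.5000)
cross product → J_v[:, 1] = (-5.7008,8.9082,0.0000)
J_ω[:, 1] = z_1
entry J[0][1] = -5.7008

-5.701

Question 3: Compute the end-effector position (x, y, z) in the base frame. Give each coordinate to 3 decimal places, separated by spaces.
after link 1: o_1 = (1.0000, 1.7321, 1.0000)
after link 2: o_2 = (0.4824, 3.6639, 4.0000)
after link 3: o_3 = (4.0179, 7.1994, 8.0000)
after link 4: o_4 = (6.1392, 5.0781, 8.0000)
after link 5: o_5 = (9.9082, 7.4329, 5.5000)

9.908 7.433 5.500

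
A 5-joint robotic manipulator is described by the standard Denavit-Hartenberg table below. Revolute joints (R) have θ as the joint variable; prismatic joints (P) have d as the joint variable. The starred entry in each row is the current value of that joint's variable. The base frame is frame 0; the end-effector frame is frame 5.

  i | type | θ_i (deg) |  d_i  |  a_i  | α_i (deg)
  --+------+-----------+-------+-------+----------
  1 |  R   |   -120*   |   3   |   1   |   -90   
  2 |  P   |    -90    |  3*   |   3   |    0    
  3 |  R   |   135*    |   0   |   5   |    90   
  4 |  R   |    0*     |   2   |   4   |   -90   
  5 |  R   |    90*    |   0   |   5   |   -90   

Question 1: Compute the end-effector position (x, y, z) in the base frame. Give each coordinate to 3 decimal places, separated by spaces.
after link 1: o_1 = (-0.5000, -0.8660, 3.0000)
after link 2: o_2 = (2.0981, -2.3660, 6.0000)
after link 3: o_3 = (0.3303, -5.4279, 2.4645)
after link 4: o_4 = (-1.7910, -9.1021, 1.0503)
after link 5: o_5 = (-0.0232, -6.0403, -2.4853)

-0.023 -6.040 -2.485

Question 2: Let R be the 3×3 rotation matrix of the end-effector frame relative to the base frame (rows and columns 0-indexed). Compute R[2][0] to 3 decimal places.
End-effector x-axis (col 0 of R) = (0.3536,0.6124,-0.7071)
R[2][0] = -0.7071

-0.707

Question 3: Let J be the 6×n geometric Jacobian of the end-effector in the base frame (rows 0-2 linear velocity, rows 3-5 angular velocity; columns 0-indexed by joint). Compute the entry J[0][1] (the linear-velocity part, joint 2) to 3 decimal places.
prismatic axis z_1 = (0.8660,-0.5000,0.0000)
J_v[:, 1] = z_1; J_ω[:, 1] = (0,0,0)
entry J[0][1] = 0.8660

0.866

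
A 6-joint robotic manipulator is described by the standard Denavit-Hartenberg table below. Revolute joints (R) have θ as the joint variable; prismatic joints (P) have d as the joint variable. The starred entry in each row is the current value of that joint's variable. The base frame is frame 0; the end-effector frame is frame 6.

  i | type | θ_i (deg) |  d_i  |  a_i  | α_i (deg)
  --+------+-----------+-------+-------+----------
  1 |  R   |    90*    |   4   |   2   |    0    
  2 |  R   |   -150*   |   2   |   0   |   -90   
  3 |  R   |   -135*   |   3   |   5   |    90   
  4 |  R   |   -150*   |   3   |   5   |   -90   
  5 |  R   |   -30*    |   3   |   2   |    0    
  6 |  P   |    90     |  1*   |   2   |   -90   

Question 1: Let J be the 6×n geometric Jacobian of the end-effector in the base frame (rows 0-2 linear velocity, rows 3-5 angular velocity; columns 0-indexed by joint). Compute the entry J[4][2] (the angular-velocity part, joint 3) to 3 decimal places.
0.500

axis z_2 = (0.8660,0.5000,0.0000); lever o_n−o_2 = (-4.6593,-0.5902,-1.3888)
cross product → J_v[:, 2] = (-0.6944,1.2028,1.8185)
J_ω[:, 2] = z_2
entry J[4][2] = 0.5000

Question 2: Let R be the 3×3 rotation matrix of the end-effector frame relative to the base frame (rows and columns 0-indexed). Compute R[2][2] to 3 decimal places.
0.884

End-effector z-axis (col 2 of R) = (0.2866,0.3696,0.8839)
R[2][2] = 0.8839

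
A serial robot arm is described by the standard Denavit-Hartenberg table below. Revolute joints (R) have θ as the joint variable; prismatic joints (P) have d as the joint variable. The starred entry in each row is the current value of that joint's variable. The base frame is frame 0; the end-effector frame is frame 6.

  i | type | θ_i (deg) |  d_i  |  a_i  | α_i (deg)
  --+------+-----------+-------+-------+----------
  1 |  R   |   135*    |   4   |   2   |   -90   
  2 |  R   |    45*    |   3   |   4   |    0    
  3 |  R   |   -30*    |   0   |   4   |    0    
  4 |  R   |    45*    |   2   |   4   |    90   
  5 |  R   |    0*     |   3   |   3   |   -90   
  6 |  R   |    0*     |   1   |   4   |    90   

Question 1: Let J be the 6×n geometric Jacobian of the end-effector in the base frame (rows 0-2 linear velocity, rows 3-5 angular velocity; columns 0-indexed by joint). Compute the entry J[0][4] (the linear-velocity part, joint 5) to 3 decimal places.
-4.596

axis z_4 = (-0.6124,0.6124,0.5000); lever o_n−o_4 = (-5.0191,3.6049,-4.5622)
cross product → J_v[:, 4] = (-4.5962,-5.3033,0.8660)
J_ω[:, 4] = z_4
entry J[0][4] = -4.5962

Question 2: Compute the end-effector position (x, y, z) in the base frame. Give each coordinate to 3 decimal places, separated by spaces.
after link 1: o_1 = (-1.4142, 1.4142, 4.0000)
after link 2: o_2 = (-5.5355, 1.2929, 1.1716)
after link 3: o_3 = (-8.2676, 4.0249, 0.1363)
after link 4: o_4 = (-11.0960, 4.0249, -3.3278)
after link 5: o_5 = (-13.9938, 6.9227, -4.4259)
after link 6: o_6 = (-16.1151, 7.6298, -7.8900)

-16.115 7.630 -7.890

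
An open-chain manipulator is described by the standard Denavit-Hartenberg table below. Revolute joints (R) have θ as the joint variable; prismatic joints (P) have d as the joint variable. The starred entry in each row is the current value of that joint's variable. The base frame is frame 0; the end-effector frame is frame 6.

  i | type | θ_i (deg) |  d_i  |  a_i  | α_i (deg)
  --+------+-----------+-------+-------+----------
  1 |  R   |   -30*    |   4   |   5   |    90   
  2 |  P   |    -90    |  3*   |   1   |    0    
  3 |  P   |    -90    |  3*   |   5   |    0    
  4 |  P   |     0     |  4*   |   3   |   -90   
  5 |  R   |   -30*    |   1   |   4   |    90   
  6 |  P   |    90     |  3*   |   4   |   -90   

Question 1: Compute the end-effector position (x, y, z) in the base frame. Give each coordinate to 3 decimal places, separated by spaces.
after link 1: o_1 = (4.3301, -2.5000, 4.0000)
after link 2: o_2 = (2.8301, -5.0981, 3.0000)
after link 3: o_3 = (-3.0000, -5.1962, 3.0000)
after link 4: o_4 = (-7.5981, -7.1603, 3.0000)
after link 5: o_5 = (-11.5981, -7.1603, 2.0000)
after link 6: o_6 = (-11.5981, -10.1603, -2.0000)

-11.598 -10.160 -2.000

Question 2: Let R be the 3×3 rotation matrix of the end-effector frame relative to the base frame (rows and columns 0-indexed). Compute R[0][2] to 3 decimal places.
1.000

End-effector z-axis (col 2 of R) = (1.0000,-0.0000,-0.0000)
R[0][2] = 1.0000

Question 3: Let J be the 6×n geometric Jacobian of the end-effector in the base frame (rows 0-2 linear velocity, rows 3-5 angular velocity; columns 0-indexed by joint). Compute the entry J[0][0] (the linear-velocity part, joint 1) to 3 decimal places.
10.160

axis z_0 = ẑ; lever o_n−o_0 = (-11.5981,-10.1603,-2.0000)
cross product → J_v[:, 0] = (10.1603,-11.5981,0.0000)
J_ω[:, 0] = z_0
entry J[0][0] = 10.1603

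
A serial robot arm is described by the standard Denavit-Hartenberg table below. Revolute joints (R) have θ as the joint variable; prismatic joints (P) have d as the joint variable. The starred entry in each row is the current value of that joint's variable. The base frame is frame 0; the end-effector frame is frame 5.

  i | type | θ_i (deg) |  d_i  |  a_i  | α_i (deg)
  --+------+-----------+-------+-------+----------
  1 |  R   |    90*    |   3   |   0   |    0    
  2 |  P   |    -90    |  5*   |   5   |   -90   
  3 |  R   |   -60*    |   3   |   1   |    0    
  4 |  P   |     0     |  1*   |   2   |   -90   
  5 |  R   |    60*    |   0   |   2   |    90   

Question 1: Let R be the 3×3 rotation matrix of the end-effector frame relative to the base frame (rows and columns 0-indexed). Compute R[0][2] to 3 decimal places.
End-effector z-axis (col 2 of R) = (0.4330,0.5000,0.7500)
R[0][2] = 0.4330

0.433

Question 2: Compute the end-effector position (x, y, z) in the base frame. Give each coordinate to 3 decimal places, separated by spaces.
after link 1: o_1 = (0.0000, 0.0000, 3.0000)
after link 2: o_2 = (5.0000, 0.0000, 8.0000)
after link 3: o_3 = (5.5000, 3.0000, 8.8660)
after link 4: o_4 = (6.5000, 4.0000, 10.5981)
after link 5: o_5 = (7.0000, 2.2679, 11.4641)

7.000 2.268 11.464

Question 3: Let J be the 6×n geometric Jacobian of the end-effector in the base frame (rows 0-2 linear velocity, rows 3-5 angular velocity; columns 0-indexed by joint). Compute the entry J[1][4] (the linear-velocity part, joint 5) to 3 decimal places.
axis z_4 = (0.8660,0.0000,-0.5000); lever o_n−o_4 = (0.5000,-1.7321,0.8660)
cross product → J_v[:, 4] = (-0.8660,-1.0000,-1.5000)
J_ω[:, 4] = z_4
entry J[1][4] = -1.0000

-1.000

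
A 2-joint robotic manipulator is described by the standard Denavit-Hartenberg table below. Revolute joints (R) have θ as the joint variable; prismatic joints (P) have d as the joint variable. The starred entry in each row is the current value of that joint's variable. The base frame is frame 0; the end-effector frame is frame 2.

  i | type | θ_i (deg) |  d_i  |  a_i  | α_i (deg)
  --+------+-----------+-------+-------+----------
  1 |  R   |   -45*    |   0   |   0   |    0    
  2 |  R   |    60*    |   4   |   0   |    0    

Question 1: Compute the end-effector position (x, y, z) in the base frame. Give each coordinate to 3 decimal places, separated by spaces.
0.000 0.000 4.000

after link 1: o_1 = (0.0000, 0.0000, 0.0000)
after link 2: o_2 = (0.0000, 0.0000, 4.0000)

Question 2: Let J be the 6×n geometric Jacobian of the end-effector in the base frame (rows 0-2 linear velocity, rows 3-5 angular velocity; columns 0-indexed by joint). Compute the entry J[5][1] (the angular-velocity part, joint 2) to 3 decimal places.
1.000

axis z_1 = (0.0000,0.0000,1.0000); lever o_n−o_1 = (0.0000,0.0000,4.0000)
cross product → J_v[:, 1] = (0.0000,0.0000,0.0000)
J_ω[:, 1] = z_1
entry J[5][1] = 1.0000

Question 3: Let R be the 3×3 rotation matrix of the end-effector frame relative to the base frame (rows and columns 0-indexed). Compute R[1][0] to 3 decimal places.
0.259

End-effector x-axis (col 0 of R) = (0.9659,0.2588,0.0000)
R[1][0] = 0.2588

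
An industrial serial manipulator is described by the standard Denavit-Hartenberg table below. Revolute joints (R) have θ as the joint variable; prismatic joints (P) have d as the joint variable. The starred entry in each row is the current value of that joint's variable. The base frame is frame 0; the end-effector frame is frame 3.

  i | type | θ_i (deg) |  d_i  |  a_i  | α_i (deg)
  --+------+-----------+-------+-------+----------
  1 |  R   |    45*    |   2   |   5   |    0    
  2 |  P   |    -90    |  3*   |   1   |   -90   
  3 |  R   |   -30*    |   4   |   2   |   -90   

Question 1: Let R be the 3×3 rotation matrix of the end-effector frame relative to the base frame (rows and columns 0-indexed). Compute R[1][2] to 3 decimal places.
-0.354

End-effector z-axis (col 2 of R) = (0.3536,-0.3536,-0.8660)
R[1][2] = -0.3536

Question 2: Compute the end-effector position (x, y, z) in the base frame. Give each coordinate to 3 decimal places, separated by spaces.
8.296 4.432 6.000

after link 1: o_1 = (3.5355, 3.5355, 2.0000)
after link 2: o_2 = (4.2426, 2.8284, 5.0000)
after link 3: o_3 = (8.2958, 4.4321, 6.0000)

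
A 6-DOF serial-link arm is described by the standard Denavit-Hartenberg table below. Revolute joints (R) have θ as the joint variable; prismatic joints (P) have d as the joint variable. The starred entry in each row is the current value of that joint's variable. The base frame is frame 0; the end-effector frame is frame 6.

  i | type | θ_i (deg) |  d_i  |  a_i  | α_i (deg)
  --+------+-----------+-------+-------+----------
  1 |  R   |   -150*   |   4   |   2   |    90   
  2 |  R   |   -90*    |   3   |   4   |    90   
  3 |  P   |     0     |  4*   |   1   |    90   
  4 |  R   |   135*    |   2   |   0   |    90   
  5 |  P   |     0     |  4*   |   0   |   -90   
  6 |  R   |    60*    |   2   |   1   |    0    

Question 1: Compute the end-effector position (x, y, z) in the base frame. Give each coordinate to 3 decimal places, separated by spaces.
after link 1: o_1 = (-1.7321, -1.0000, 4.0000)
after link 2: o_2 = (-3.2321, 1.5981, 0.0000)
after link 3: o_3 = (0.2321, 3.5981, -1.0000)
after link 4: o_4 = (1.2321, 1.8660, -1.0000)
after link 5: o_5 = (3.6815, 3.2802, -3.8284)
after link 6: o_6 = (4.4574, 1.4188, -2.8625)

4.457 1.419 -2.863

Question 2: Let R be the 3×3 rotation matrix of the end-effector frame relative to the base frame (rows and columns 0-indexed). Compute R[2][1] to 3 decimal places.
End-effector y-axis (col 1 of R) = (-0.8365,-0.4830,-0.2588)
R[2][1] = -0.2588

-0.259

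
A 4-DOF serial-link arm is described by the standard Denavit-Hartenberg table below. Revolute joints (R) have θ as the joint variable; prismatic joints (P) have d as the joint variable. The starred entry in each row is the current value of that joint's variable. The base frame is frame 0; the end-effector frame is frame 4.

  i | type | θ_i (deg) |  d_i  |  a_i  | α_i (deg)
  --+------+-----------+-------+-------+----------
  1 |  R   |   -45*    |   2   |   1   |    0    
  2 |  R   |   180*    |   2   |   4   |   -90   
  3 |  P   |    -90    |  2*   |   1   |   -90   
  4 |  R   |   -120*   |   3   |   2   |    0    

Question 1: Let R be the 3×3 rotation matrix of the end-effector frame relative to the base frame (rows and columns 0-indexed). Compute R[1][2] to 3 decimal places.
0.707

End-effector z-axis (col 2 of R) = (-0.7071,0.7071,-0.0000)
R[1][2] = 0.7071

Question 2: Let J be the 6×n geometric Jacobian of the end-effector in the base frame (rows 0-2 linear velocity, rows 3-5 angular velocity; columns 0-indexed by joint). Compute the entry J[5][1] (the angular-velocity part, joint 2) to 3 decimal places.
1.000

axis z_1 = (0.0000,0.0000,1.0000); lever o_n−o_1 = (-7.5887,2.3108,2.0000)
cross product → J_v[:, 1] = (-2.3108,-7.5887,0.0000)
J_ω[:, 1] = z_1
entry J[5][1] = 1.0000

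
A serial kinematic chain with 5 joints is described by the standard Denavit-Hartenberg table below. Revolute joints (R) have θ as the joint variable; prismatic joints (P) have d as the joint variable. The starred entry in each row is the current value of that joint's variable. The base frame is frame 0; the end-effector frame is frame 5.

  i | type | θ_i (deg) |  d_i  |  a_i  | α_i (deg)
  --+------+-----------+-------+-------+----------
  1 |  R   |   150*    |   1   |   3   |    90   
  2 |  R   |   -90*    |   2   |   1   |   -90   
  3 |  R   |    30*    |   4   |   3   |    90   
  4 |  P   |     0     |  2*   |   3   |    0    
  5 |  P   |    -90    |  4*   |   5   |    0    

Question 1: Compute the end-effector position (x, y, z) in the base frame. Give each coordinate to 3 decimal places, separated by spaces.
after link 1: o_1 = (-2.5981, 1.5000, 1.0000)
after link 2: o_2 = (-1.5981, 3.2321, 0.0000)
after link 3: o_3 = (-5.8122, 3.9330, -2.5981)
after link 4: o_4 = (-5.6962, 4.1340, -6.1962)
after link 5: o_5 = (0.3660, 4.6340, -8.1962)

0.366 4.634 -8.196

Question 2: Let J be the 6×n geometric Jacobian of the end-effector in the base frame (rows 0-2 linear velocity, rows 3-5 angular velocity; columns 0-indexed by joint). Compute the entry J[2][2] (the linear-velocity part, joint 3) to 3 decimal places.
-2.196

axis z_2 = (-0.8660,0.5000,0.0000); lever o_n−o_2 = (1.9641,1.4019,-8.1962)
cross product → J_v[:, 2] = (-4.0981,-7.0981,-2.1962)
J_ω[:, 2] = z_2
entry J[2][2] = -2.1962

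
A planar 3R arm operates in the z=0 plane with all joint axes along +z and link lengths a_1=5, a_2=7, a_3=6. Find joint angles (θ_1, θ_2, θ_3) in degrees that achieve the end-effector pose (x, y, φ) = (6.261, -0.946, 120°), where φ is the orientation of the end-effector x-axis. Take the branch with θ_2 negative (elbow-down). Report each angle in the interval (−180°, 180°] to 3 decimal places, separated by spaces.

wrist centre = target − a_3·(cos φ, sin φ) = (9.2610, -6.1422)
cos θ_2 = (123.4922−5²−7²)/(2·5·7) = 0.7070; θ_2 = -45.0062° (elbow-down)
β = atan2(-6.1422,9.2610) = -33.5534°; ψ = atan2(-4.9503,9.9492) = -26.4529°
θ_1 = β − ψ = -7.1006°
θ_3 = φ − θ_1 − θ_2 = 172.1067° (wrapped to (-180°,180°])

-7.101 -45.006 172.107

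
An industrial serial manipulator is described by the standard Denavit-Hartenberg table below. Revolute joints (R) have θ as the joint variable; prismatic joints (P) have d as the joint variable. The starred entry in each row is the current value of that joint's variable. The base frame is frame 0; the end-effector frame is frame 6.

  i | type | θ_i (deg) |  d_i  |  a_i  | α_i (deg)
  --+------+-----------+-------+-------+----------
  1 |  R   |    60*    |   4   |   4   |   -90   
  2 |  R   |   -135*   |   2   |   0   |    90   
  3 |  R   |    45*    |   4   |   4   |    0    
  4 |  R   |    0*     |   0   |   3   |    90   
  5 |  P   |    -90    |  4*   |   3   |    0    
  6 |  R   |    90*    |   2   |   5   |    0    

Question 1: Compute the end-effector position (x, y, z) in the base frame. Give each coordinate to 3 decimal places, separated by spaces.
after link 1: o_1 = (2.0000, 3.4641, 4.0000)
after link 2: o_2 = (0.2679, 4.4641, 4.0000)
after link 3: o_3 = (-4.5958, 1.6968, 3.1716)
after link 4: o_4 = (-7.1829, 1.4584, 4.6716)
after link 5: o_5 = (-4.6727, 0.1492, 8.7929)
after link 6: o_6 = (-8.2598, -1.8212, 12.2929)

-8.260 -1.821 12.293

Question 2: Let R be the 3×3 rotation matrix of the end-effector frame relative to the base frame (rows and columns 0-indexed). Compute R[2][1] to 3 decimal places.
End-effector y-axis (col 1 of R) = (-0.3536,-0.6124,-0.7071)
R[2][1] = -0.7071

-0.707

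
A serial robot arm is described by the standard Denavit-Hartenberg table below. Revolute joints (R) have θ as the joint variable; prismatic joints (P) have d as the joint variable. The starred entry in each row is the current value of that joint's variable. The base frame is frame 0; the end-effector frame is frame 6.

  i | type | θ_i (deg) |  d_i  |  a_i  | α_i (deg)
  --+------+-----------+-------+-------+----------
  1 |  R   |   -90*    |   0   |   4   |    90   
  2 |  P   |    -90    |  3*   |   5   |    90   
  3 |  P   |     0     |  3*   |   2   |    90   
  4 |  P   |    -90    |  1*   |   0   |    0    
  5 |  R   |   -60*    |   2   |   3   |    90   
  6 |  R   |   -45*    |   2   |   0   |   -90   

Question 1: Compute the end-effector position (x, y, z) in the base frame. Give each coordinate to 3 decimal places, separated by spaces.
after link 1: o_1 = (0.0000, -4.0000, 0.0000)
after link 2: o_2 = (-3.0000, -4.0000, -5.0000)
after link 3: o_3 = (-3.0000, -1.0000, -7.0000)
after link 4: o_4 = (-2.0000, -1.0000, -7.0000)
after link 5: o_5 = (-0.0000, -2.5000, -4.4019)
after link 6: o_6 = (-0.0000, -0.7679, -3.4019)

-0.000 -0.768 -3.402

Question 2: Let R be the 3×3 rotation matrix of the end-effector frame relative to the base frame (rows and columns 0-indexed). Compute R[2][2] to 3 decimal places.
0.612

End-effector z-axis (col 2 of R) = (0.7071,-0.3536,0.6124)
R[2][2] = 0.6124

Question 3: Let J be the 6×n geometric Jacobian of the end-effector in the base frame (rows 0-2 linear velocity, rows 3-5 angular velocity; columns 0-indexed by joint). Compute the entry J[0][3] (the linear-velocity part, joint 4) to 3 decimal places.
1.000

prismatic axis z_3 = (1.0000,0.0000,-0.0000)
J_v[:, 3] = z_3; J_ω[:, 3] = (0,0,0)
entry J[0][3] = 1.0000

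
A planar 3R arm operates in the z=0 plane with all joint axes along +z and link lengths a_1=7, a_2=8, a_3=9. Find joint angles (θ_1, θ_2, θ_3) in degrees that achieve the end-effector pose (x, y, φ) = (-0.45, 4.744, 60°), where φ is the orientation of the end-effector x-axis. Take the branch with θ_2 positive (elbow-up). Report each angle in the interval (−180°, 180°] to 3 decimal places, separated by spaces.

wrist centre = target − a_3·(cos φ, sin φ) = (-4.9500, -3.0502)
cos θ_2 = (33.8064−7²−8²)/(2·7·8) = -0.7071; θ_2 = 134.9983° (elbow-up)
β = atan2(-3.0502,-4.9500) = -148.3583°; ψ = atan2(5.6570,1.3433) = 76.6420°
θ_1 = β − ψ = -225.0003°
θ_3 = φ − θ_1 − θ_2 = 150.0020° (wrapped to (-180°,180°])

135.000 134.998 150.002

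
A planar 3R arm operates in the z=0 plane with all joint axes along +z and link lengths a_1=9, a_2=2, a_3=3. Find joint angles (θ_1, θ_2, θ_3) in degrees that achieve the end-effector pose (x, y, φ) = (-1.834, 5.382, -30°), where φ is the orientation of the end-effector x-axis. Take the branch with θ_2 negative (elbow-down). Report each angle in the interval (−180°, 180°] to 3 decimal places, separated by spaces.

134.999 -119.990 -45.009

wrist centre = target − a_3·(cos φ, sin φ) = (-4.4321, 6.8820)
cos θ_2 = (67.0052−9²−2²)/(2·9·2) = -0.4999; θ_2 = -119.9904° (elbow-down)
β = atan2(6.8820,-4.4321) = 122.7819°; ψ = atan2(-1.7322,8.0003) = -12.2171°
θ_1 = β − ψ = 134.9990°
θ_3 = φ − θ_1 − θ_2 = -45.0086° (wrapped to (-180°,180°])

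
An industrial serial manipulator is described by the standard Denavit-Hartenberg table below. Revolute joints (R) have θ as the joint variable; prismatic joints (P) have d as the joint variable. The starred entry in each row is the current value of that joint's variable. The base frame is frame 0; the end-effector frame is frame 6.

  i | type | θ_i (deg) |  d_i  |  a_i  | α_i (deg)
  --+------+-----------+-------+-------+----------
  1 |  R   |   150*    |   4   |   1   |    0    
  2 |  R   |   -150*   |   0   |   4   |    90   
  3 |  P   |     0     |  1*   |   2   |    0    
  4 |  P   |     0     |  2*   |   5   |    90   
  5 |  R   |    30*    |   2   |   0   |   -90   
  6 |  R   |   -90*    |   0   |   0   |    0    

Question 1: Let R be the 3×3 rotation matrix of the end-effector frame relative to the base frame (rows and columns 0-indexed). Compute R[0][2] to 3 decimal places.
End-effector z-axis (col 2 of R) = (-0.5000,-0.8660,0.0000)
R[0][2] = -0.5000

-0.500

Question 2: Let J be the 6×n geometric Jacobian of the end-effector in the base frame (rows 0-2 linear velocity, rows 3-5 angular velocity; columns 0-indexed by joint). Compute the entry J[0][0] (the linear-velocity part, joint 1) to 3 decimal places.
axis z_0 = ẑ; lever o_n−o_0 = (10.1340,-2.5000,2.0000)
cross product → J_v[:, 0] = (2.5000,10.1340,-0.0000)
J_ω[:, 0] = z_0
entry J[0][0] = 2.5000

2.500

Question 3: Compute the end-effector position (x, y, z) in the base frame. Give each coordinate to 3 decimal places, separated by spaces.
after link 1: o_1 = (-0.8660, 0.5000, 4.0000)
after link 2: o_2 = (3.1340, 0.5000, 4.0000)
after link 3: o_3 = (5.1340, -0.5000, 4.0000)
after link 4: o_4 = (10.1340, -2.5000, 4.0000)
after link 5: o_5 = (10.1340, -2.5000, 2.0000)
after link 6: o_6 = (10.1340, -2.5000, 2.0000)

10.134 -2.500 2.000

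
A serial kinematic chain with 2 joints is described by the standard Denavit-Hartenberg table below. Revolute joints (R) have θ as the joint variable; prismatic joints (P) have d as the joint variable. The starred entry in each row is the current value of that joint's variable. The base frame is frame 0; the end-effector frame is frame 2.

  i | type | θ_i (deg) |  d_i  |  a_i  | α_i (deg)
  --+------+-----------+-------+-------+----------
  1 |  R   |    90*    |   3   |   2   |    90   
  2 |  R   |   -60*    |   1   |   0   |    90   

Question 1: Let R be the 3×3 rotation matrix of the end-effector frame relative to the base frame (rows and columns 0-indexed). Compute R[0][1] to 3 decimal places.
1.000

End-effector y-axis (col 1 of R) = (1.0000,-0.0000,0.0000)
R[0][1] = 1.0000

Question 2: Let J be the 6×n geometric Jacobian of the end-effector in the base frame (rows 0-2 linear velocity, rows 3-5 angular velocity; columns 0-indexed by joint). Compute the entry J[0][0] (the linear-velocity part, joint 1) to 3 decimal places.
-2.000

axis z_0 = ẑ; lever o_n−o_0 = (1.0000,2.0000,3.0000)
cross product → J_v[:, 0] = (-2.0000,1.0000,0.0000)
J_ω[:, 0] = z_0
entry J[0][0] = -2.0000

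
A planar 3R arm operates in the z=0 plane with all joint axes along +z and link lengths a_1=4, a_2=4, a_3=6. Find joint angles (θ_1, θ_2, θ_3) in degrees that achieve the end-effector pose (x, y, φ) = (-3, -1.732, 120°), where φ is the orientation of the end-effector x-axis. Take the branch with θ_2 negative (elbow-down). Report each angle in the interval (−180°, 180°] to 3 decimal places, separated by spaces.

-59.999 -60.001 -119.999

wrist centre = target − a_3·(cos φ, sin φ) = (-0.0000, -6.9282)
cos θ_2 = (47.9993−4²−4²)/(2·4·4) = 0.5000; θ_2 = -60.0015° (elbow-down)
β = atan2(-6.9282,-0.0000) = -90.0000°; ψ = atan2(-3.4642,5.9999) = -30.0007°
θ_1 = β − ψ = -59.9993°
θ_3 = φ − θ_1 − θ_2 = -119.9993° (wrapped to (-180°,180°])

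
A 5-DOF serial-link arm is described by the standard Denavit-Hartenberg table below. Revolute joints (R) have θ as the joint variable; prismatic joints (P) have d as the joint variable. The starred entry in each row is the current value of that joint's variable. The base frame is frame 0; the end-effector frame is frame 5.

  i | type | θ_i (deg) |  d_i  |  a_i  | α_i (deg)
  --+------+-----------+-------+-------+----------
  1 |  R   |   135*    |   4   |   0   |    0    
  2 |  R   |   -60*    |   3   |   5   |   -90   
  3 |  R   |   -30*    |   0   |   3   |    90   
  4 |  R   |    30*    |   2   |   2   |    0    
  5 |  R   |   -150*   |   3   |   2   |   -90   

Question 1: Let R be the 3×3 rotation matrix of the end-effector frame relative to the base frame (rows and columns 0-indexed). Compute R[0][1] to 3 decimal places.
End-effector y-axis (col 1 of R) = (0.1294,0.4830,-0.8660)
R[0][1] = 0.1294

0.129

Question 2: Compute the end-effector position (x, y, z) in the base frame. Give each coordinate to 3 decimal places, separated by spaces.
after link 1: o_1 = (0.0000, 0.0000, 4.0000)
after link 2: o_2 = (1.2941, 4.8296, 7.0000)
after link 3: o_3 = (1.9665, 7.3392, 8.5000)
after link 4: o_4 = (1.1300, 8.0810, 11.0981)
after link 5: o_5 = (2.1907, 5.3473, 13.1962)

2.191 5.347 13.196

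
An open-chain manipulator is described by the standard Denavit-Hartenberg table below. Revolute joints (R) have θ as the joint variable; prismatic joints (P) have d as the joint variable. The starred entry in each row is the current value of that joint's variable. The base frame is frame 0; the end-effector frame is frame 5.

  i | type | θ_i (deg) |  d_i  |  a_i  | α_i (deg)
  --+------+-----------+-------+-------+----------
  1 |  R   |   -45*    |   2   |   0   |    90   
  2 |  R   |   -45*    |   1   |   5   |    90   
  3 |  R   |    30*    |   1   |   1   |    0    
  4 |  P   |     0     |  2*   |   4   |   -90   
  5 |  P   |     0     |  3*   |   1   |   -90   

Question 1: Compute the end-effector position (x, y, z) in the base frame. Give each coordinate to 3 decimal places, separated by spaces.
after link 1: o_1 = (0.0000, 0.0000, 2.0000)
after link 2: o_2 = (1.7929, -3.2071, -1.5355)
after link 3: o_3 = (1.3724, -3.4937, -2.8550)
after link 4: o_4 = (0.6902, -5.6399, -6.7187)
after link 5: o_5 = (-1.8175, -7.5136, -6.2704)

-1.817 -7.514 -6.270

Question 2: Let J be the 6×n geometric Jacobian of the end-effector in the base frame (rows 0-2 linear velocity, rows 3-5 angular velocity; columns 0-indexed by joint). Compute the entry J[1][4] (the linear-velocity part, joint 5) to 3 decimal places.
prismatic axis z_4 = (-0.8624,-0.3624,0.3536)
J_v[:, 4] = z_4; J_ω[:, 4] = (0,0,0)
entry J[1][4] = -0.3624

-0.362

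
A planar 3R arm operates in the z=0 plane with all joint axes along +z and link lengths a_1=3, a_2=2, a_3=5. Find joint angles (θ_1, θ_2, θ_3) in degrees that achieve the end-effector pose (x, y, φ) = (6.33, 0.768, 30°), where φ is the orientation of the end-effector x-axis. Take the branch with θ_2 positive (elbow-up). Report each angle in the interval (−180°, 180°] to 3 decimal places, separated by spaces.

-81.788 120.004 -8.215

wrist centre = target − a_3·(cos φ, sin φ) = (1.9999, -1.7320)
cos θ_2 = (6.9993−3²−2²)/(2·3·2) = -0.5001; θ_2 = 120.0038° (elbow-up)
β = atan2(-1.7320,1.9999) = -40.8944°; ψ = atan2(1.7320,1.9999) = 40.8939°
θ_1 = β − ψ = -81.7883°
θ_3 = φ − θ_1 − θ_2 = -8.2155° (wrapped to (-180°,180°])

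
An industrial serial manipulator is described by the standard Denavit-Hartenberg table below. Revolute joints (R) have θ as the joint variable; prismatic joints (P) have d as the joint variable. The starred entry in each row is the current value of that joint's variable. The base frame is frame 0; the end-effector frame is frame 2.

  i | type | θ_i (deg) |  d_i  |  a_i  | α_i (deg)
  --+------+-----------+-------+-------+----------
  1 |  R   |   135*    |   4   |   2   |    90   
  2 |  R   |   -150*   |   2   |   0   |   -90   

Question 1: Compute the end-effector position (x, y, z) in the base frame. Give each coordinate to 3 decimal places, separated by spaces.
0.000 2.828 4.000

after link 1: o_1 = (-1.4142, 1.4142, 4.0000)
after link 2: o_2 = (0.0000, 2.8284, 4.0000)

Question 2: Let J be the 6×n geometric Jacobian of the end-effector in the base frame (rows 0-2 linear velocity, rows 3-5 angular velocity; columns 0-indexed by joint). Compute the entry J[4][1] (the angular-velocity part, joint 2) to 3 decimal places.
axis z_1 = (0.7071,0.7071,0.0000); lever o_n−o_1 = (1.4142,1.4142,0.0000)
cross product → J_v[:, 1] = (-0.0000,0.0000,-0.0000)
J_ω[:, 1] = z_1
entry J[4][1] = 0.7071

0.707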